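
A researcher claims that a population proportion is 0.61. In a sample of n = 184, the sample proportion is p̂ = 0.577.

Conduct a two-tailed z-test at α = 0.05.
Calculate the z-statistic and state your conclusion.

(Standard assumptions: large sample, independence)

Answer: z = -0.9178, fail to reject H₀

Derivation:
H₀: p = 0.61, H₁: p ≠ 0.61
Standard error: SE = √(p₀(1-p₀)/n) = √(0.61×0.39/184) = 0.035957
z-statistic: z = (p̂ - p₀)/SE = (0.577 - 0.61)/0.035957 = -0.9178
Critical value: z_0.025 = ±1.960
p-value = 0.3587
Decision: fail to reject H₀ at α = 0.05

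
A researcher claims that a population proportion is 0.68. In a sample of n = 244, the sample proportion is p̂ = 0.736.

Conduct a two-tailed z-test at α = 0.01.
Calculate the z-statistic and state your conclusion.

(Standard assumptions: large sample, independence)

H₀: p = 0.68, H₁: p ≠ 0.68
Standard error: SE = √(p₀(1-p₀)/n) = √(0.68×0.32/244) = 0.029863
z-statistic: z = (p̂ - p₀)/SE = (0.736 - 0.68)/0.029863 = 1.8752
Critical value: z_0.005 = ±2.576
p-value = 0.0608
Decision: fail to reject H₀ at α = 0.01

Answer: z = 1.8752, fail to reject H₀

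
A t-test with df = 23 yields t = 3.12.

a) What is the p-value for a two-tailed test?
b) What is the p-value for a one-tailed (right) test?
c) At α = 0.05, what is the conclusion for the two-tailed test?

Answer: a) 0.0048, b) 0.0024, c) reject H₀

Derivation:
Using t-distribution with df = 23:
a) Two-tailed: p = 2×P(T > 3.12) = 0.0048
b) One-tailed: p = P(T > 3.12) = 0.0024
c) 0.0048 < 0.05, reject H₀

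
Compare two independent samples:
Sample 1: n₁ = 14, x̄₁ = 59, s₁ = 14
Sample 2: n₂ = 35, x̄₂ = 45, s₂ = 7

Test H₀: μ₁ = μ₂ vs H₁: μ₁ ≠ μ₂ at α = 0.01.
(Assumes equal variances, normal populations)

Pooled variance: s²_p = [13×14² + 34×7²]/(47) = 89.6596
s_p = 9.4689
SE = s_p×√(1/n₁ + 1/n₂) = 9.4689×√(1/14 + 1/35) = 2.9943
t = (x̄₁ - x̄₂)/SE = (59 - 45)/2.9943 = 4.6756
df = 47, t-critical = ±2.685
Decision: reject H₀

Answer: t = 4.6756, reject H₀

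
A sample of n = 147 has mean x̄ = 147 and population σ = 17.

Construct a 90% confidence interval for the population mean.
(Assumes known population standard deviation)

Answer: (144.6935, 149.3065)

Derivation:
Confidence level: 90%, α = 0.1
z_0.05 = 1.645
SE = σ/√n = 17/√147 = 1.4021
Margin of error = 1.645 × 1.4021 = 2.3065
CI: x̄ ± margin = 147 ± 2.3065
CI: (144.6935, 149.3065)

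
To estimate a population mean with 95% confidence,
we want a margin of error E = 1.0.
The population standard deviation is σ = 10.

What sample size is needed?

Answer: n = 385

Derivation:
z_0.025 = 1.960
n = (z×σ/E)² = (1.960×10/1.0)²
n = 384.1600
Round up: n = 385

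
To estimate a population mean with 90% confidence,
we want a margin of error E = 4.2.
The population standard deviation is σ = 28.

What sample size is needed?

Answer: n = 121

Derivation:
z_0.05 = 1.645
n = (z×σ/E)² = (1.645×28/4.2)²
n = 120.2678
Round up: n = 121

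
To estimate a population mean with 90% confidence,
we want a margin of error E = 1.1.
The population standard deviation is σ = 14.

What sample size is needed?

Answer: n = 439

Derivation:
z_0.05 = 1.645
n = (z×σ/E)² = (1.645×14/1.1)²
n = 438.3313
Round up: n = 439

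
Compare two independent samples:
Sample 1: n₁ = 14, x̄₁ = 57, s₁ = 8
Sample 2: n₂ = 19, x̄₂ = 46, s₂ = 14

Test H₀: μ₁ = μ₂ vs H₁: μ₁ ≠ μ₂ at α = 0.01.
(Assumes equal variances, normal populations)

Pooled variance: s²_p = [13×8² + 18×14²]/(31) = 140.6452
s_p = 11.8594
SE = s_p×√(1/n₁ + 1/n₂) = 11.8594×√(1/14 + 1/19) = 4.1771
t = (x̄₁ - x̄₂)/SE = (57 - 46)/4.1771 = 2.6334
df = 31, t-critical = ±2.744
Decision: fail to reject H₀

Answer: t = 2.6334, fail to reject H₀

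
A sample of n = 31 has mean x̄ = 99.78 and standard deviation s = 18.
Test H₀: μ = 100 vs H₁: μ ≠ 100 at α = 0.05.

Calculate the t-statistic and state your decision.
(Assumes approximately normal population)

Answer: t = -0.0681, fail to reject H₀

Derivation:
df = n - 1 = 30
SE = s/√n = 18/√31 = 3.2329
t = (x̄ - μ₀)/SE = (99.78 - 100)/3.2329 = -0.0681
Critical value: t_{0.025,30} = ±2.042
p-value ≈ 0.9462
Decision: fail to reject H₀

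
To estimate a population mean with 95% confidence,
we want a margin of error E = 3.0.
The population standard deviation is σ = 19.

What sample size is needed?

Answer: n = 155

Derivation:
z_0.025 = 1.960
n = (z×σ/E)² = (1.960×19/3.0)²
n = 154.0908
Round up: n = 155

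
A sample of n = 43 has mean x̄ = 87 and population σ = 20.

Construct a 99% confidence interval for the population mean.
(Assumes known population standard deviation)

Answer: (79.1432, 94.8568)

Derivation:
Confidence level: 99%, α = 0.01
z_0.005 = 2.576
SE = σ/√n = 20/√43 = 3.0500
Margin of error = 2.576 × 3.0500 = 7.8568
CI: x̄ ± margin = 87 ± 7.8568
CI: (79.1432, 94.8568)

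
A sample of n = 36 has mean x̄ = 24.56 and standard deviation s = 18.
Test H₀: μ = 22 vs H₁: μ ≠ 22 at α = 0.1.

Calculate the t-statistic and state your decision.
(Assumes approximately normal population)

df = n - 1 = 35
SE = s/√n = 18/√36 = 3.0000
t = (x̄ - μ₀)/SE = (24.56 - 22)/3.0000 = 0.8533
Critical value: t_{0.05,35} = ±1.690
p-value ≈ 0.3993
Decision: fail to reject H₀

Answer: t = 0.8533, fail to reject H₀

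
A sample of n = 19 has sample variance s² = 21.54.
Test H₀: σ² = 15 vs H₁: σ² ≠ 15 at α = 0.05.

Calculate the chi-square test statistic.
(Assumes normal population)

Answer: χ² = 25.8480, fail to reject H₀

Derivation:
df = n - 1 = 18
χ² = (n-1)s²/σ₀² = 18×21.54/15 = 25.8480
Critical values: χ²_{0.975,18} = 8.231, χ²_{0.025,18} = 31.526
Rejection region: χ² < 8.231 or χ² > 31.526
Decision: fail to reject H₀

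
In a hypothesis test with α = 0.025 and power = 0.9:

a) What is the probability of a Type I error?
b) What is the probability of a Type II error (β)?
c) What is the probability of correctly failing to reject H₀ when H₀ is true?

a) Type I error probability = α = 0.025
b) Power = P(reject H₀ | H₁ true) = 1 - β = 0.9, so Type II error probability = β = 1 - Power = 0.1
c) P(fail to reject H₀ | H₀ true) = 1 - α = 0.975

Answer: a) 0.025, b) 0.1, c) 0.975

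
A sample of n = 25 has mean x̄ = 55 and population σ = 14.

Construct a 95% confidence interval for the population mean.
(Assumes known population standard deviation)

Confidence level: 95%, α = 0.05
z_0.025 = 1.960
SE = σ/√n = 14/√25 = 2.8000
Margin of error = 1.960 × 2.8000 = 5.4880
CI: x̄ ± margin = 55 ± 5.4880
CI: (49.5120, 60.4880)

Answer: (49.5120, 60.4880)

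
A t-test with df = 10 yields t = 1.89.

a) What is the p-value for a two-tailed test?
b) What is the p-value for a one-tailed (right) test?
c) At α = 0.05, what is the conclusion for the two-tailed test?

Using t-distribution with df = 10:
a) Two-tailed: p = 2×P(T > 1.89) = 0.0881
b) One-tailed: p = P(T > 1.89) = 0.0440
c) 0.0881 ≥ 0.05, fail to reject H₀

Answer: a) 0.0881, b) 0.0440, c) fail to reject H₀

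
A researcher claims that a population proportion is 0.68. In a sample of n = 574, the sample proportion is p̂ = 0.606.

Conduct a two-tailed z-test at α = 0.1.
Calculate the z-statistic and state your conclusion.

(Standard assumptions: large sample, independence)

Answer: z = -3.8007, reject H₀

Derivation:
H₀: p = 0.68, H₁: p ≠ 0.68
Standard error: SE = √(p₀(1-p₀)/n) = √(0.68×0.32/574) = 0.019470
z-statistic: z = (p̂ - p₀)/SE = (0.606 - 0.68)/0.019470 = -3.8007
Critical value: z_0.05 = ±1.645
p-value = 0.0001
Decision: reject H₀ at α = 0.1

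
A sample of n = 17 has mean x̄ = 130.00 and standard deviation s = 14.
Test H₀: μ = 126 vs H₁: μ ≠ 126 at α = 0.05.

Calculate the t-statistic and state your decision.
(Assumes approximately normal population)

df = n - 1 = 16
SE = s/√n = 14/√17 = 3.3955
t = (x̄ - μ₀)/SE = (130.00 - 126)/3.3955 = 1.1780
Critical value: t_{0.025,16} = ±2.120
p-value ≈ 0.2560
Decision: fail to reject H₀

Answer: t = 1.1780, fail to reject H₀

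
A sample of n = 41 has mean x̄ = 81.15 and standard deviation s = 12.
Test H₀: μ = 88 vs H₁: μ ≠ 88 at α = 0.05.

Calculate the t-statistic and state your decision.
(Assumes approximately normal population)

df = n - 1 = 40
SE = s/√n = 12/√41 = 1.8741
t = (x̄ - μ₀)/SE = (81.15 - 88)/1.8741 = -3.6551
Critical value: t_{0.025,40} = ±2.021
p-value ≈ 0.0007
Decision: reject H₀

Answer: t = -3.6551, reject H₀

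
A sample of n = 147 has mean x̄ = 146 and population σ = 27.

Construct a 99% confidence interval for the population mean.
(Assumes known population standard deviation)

Answer: (140.2635, 151.7365)

Derivation:
Confidence level: 99%, α = 0.01
z_0.005 = 2.576
SE = σ/√n = 27/√147 = 2.2269
Margin of error = 2.576 × 2.2269 = 5.7365
CI: x̄ ± margin = 146 ± 5.7365
CI: (140.2635, 151.7365)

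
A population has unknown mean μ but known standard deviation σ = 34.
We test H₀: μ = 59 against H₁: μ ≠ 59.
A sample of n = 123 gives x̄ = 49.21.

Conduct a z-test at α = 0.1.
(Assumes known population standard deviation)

Answer: z = -3.1934, reject H₀

Derivation:
Standard error: SE = σ/√n = 34/√123 = 3.0657
z-statistic: z = (x̄ - μ₀)/SE = (49.21 - 59)/3.0657 = -3.1934
Critical value: ±1.645
p-value = 0.0014
Decision: reject H₀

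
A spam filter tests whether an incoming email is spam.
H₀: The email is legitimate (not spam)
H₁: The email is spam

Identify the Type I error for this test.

Answer: Marking a legitimate email as spam

Derivation:
Type I error (α): Rejecting H₀ when H₀ is true
Type II error (β): Failing to reject H₀ when H₁ is true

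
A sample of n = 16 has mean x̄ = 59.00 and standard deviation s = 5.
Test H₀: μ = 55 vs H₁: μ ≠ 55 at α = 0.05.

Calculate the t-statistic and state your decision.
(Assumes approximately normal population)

Answer: t = 3.2000, reject H₀

Derivation:
df = n - 1 = 15
SE = s/√n = 5/√16 = 1.2500
t = (x̄ - μ₀)/SE = (59.00 - 55)/1.2500 = 3.2000
Critical value: t_{0.025,15} = ±2.131
p-value ≈ 0.0060
Decision: reject H₀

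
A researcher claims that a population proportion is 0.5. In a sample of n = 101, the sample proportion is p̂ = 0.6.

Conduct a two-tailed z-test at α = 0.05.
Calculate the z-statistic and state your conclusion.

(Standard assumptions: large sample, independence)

Answer: z = 2.0100, reject H₀

Derivation:
H₀: p = 0.5, H₁: p ≠ 0.5
Standard error: SE = √(p₀(1-p₀)/n) = √(0.5×0.5/101) = 0.049752
z-statistic: z = (p̂ - p₀)/SE = (0.6 - 0.5)/0.049752 = 2.0100
Critical value: z_0.025 = ±1.960
p-value = 0.0444
Decision: reject H₀ at α = 0.05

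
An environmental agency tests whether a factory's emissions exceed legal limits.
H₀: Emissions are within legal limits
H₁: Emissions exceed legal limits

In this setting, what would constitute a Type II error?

Answer: Failing to cite a factory whose emissions actually exceed the limit

Derivation:
A Type I error (probability α) occurs when we reject a true H₀.
A Type II error (probability β) occurs when we fail to reject a false H₀.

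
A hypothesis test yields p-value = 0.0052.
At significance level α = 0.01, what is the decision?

Answer: reject H₀

Derivation:
Compare p-value to α:
0.0052 < 0.01
Decision: reject H₀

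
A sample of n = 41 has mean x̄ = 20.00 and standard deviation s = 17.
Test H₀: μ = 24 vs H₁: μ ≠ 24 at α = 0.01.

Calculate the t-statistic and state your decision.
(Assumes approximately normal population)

df = n - 1 = 40
SE = s/√n = 17/√41 = 2.6550
t = (x̄ - μ₀)/SE = (20.00 - 24)/2.6550 = -1.5066
Critical value: t_{0.005,40} = ±2.704
p-value ≈ 0.1398
Decision: fail to reject H₀

Answer: t = -1.5066, fail to reject H₀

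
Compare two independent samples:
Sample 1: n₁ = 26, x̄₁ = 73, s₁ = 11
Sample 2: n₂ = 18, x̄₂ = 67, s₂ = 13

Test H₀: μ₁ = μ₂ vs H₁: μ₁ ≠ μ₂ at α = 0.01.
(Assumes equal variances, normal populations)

Answer: t = 1.6513, fail to reject H₀

Derivation:
Pooled variance: s²_p = [25×11² + 17×13²]/(42) = 140.4286
s_p = 11.8503
SE = s_p×√(1/n₁ + 1/n₂) = 11.8503×√(1/26 + 1/18) = 3.6336
t = (x̄₁ - x̄₂)/SE = (73 - 67)/3.6336 = 1.6513
df = 42, t-critical = ±2.698
Decision: fail to reject H₀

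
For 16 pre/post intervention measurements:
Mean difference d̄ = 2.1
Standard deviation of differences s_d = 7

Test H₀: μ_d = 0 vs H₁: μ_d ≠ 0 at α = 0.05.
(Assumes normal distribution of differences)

df = n - 1 = 15
SE = s_d/√n = 7/√16 = 1.7500
t = d̄/SE = 2.1/1.7500 = 1.2000
Critical value: t_{0.025,15} = ±2.131
p-value ≈ 0.2487
Decision: fail to reject H₀

Answer: t = 1.2000, fail to reject H₀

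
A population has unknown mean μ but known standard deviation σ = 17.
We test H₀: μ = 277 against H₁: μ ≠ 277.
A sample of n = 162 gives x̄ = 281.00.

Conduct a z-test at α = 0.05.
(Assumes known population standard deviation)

Standard error: SE = σ/√n = 17/√162 = 1.3356
z-statistic: z = (x̄ - μ₀)/SE = (281.00 - 277)/1.3356 = 2.9949
Critical value: ±1.960
p-value = 0.0027
Decision: reject H₀

Answer: z = 2.9949, reject H₀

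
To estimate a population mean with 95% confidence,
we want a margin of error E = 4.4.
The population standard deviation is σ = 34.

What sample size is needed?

Answer: n = 230

Derivation:
z_0.025 = 1.960
n = (z×σ/E)² = (1.960×34/4.4)²
n = 229.3848
Round up: n = 230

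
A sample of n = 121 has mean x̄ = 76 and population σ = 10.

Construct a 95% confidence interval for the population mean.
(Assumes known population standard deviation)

Answer: (74.2182, 77.7818)

Derivation:
Confidence level: 95%, α = 0.05
z_0.025 = 1.960
SE = σ/√n = 10/√121 = 0.9091
Margin of error = 1.960 × 0.9091 = 1.7818
CI: x̄ ± margin = 76 ± 1.7818
CI: (74.2182, 77.7818)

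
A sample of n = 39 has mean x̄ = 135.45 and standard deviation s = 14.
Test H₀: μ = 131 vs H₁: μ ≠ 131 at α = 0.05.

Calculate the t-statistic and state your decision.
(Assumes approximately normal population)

df = n - 1 = 38
SE = s/√n = 14/√39 = 2.2418
t = (x̄ - μ₀)/SE = (135.45 - 131)/2.2418 = 1.9850
Critical value: t_{0.025,38} = ±2.024
p-value ≈ 0.0544
Decision: fail to reject H₀

Answer: t = 1.9850, fail to reject H₀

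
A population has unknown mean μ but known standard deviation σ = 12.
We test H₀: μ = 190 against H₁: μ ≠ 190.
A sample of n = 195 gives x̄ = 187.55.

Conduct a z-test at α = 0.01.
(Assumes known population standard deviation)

Standard error: SE = σ/√n = 12/√195 = 0.8593
z-statistic: z = (x̄ - μ₀)/SE = (187.55 - 190)/0.8593 = -2.8512
Critical value: ±2.576
p-value = 0.0044
Decision: reject H₀

Answer: z = -2.8512, reject H₀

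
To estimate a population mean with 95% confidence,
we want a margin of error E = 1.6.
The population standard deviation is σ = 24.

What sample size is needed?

z_0.025 = 1.960
n = (z×σ/E)² = (1.960×24/1.6)²
n = 864.3600
Round up: n = 865

Answer: n = 865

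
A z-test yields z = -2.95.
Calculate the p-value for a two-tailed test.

Answer: p-value ≈ 0.0032

Derivation:
For z = -2.95:
p = 2×P(Z > |-2.95|) = 2×(1 - Φ(2.95)) = 0.0032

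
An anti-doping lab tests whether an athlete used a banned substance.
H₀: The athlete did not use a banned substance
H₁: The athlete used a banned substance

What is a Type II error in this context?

Answer: Failing to detect doping in an athlete who used a banned substance

Derivation:
A Type I error (probability α) occurs when we reject a true H₀.
A Type II error (probability β) occurs when we fail to reject a false H₀.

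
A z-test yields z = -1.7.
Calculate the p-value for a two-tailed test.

Answer: p-value ≈ 0.0891

Derivation:
For z = -1.7:
p = 2×P(Z > |-1.7|) = 2×(1 - Φ(1.7)) = 0.0891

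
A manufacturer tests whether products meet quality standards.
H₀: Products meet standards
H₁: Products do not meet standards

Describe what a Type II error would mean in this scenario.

Type I error: rejecting H₀ when it is actually true (false positive).
Type II error: failing to reject H₀ when H₁ is actually true (false negative).

Answer: Accepting products as meeting standards when they don't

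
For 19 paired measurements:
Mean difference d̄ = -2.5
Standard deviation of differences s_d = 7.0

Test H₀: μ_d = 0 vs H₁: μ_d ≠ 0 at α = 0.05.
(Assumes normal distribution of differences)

Answer: t = -1.5568, fail to reject H₀

Derivation:
df = n - 1 = 18
SE = s_d/√n = 7.0/√19 = 1.6059
t = d̄/SE = -2.5/1.6059 = -1.5568
Critical value: t_{0.025,18} = ±2.101
p-value ≈ 0.1369
Decision: fail to reject H₀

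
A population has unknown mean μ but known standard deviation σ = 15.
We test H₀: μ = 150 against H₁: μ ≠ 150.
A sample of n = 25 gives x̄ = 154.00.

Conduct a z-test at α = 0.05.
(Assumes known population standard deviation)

Standard error: SE = σ/√n = 15/√25 = 3.0000
z-statistic: z = (x̄ - μ₀)/SE = (154.00 - 150)/3.0000 = 1.3333
Critical value: ±1.960
p-value = 0.1824
Decision: fail to reject H₀

Answer: z = 1.3333, fail to reject H₀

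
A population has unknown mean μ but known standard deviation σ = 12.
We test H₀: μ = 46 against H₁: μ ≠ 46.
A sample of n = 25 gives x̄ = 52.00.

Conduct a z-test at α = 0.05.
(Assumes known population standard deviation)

Standard error: SE = σ/√n = 12/√25 = 2.4000
z-statistic: z = (x̄ - μ₀)/SE = (52.00 - 46)/2.4000 = 2.5000
Critical value: ±1.960
p-value = 0.0124
Decision: reject H₀

Answer: z = 2.5000, reject H₀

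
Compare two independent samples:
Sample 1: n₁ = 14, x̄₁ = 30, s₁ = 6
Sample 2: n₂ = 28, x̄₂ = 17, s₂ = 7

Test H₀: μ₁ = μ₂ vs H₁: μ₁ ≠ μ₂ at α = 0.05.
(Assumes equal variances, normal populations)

Answer: t = 5.9353, reject H₀

Derivation:
Pooled variance: s²_p = [13×6² + 27×7²]/(40) = 44.7750
s_p = 6.6914
SE = s_p×√(1/n₁ + 1/n₂) = 6.6914×√(1/14 + 1/28) = 2.1903
t = (x̄₁ - x̄₂)/SE = (30 - 17)/2.1903 = 5.9353
df = 40, t-critical = ±2.021
Decision: reject H₀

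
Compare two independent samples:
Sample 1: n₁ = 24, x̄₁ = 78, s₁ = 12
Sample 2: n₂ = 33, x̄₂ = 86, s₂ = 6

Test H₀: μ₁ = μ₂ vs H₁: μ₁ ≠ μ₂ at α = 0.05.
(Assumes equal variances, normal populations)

Pooled variance: s²_p = [23×12² + 32×6²]/(55) = 81.1636
s_p = 9.0091
SE = s_p×√(1/n₁ + 1/n₂) = 9.0091×√(1/24 + 1/33) = 2.4169
t = (x̄₁ - x̄₂)/SE = (78 - 86)/2.4169 = -3.3100
df = 55, t-critical = ±2.004
Decision: reject H₀

Answer: t = -3.3100, reject H₀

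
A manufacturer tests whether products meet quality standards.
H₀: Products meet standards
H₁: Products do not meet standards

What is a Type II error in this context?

Answer: Accepting products as meeting standards when they don't

Derivation:
Type I error (α): Rejecting H₀ when H₀ is true
Type II error (β): Failing to reject H₀ when H₁ is true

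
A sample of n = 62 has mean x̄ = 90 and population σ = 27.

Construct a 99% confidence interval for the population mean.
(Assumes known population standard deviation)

Answer: (81.1669, 98.8331)

Derivation:
Confidence level: 99%, α = 0.01
z_0.005 = 2.576
SE = σ/√n = 27/√62 = 3.4290
Margin of error = 2.576 × 3.4290 = 8.8331
CI: x̄ ± margin = 90 ± 8.8331
CI: (81.1669, 98.8331)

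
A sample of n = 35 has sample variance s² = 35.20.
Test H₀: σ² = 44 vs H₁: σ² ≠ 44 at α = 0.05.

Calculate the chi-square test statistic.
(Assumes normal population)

df = n - 1 = 34
χ² = (n-1)s²/σ₀² = 34×35.20/44 = 27.2000
Critical values: χ²_{0.975,34} = 19.806, χ²_{0.025,34} = 51.966
Rejection region: χ² < 19.806 or χ² > 51.966
Decision: fail to reject H₀

Answer: χ² = 27.2000, fail to reject H₀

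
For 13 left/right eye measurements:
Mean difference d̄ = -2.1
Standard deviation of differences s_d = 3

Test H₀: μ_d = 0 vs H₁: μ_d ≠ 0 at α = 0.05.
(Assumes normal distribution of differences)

Answer: t = -2.5237, reject H₀

Derivation:
df = n - 1 = 12
SE = s_d/√n = 3/√13 = 0.8321
t = d̄/SE = -2.1/0.8321 = -2.5237
Critical value: t_{0.025,12} = ±2.179
p-value ≈ 0.0267
Decision: reject H₀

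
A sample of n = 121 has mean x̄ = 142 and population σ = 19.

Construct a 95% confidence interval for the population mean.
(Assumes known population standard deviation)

Answer: (138.6145, 145.3855)

Derivation:
Confidence level: 95%, α = 0.05
z_0.025 = 1.960
SE = σ/√n = 19/√121 = 1.7273
Margin of error = 1.960 × 1.7273 = 3.3855
CI: x̄ ± margin = 142 ± 3.3855
CI: (138.6145, 145.3855)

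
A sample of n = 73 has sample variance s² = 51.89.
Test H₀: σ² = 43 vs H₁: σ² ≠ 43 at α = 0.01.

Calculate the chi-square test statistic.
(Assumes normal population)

Answer: χ² = 86.8856, fail to reject H₀

Derivation:
df = n - 1 = 72
χ² = (n-1)s²/σ₀² = 72×51.89/43 = 86.8856
Critical values: χ²_{0.995,72} = 44.843, χ²_{0.005,72} = 106.648
Rejection region: χ² < 44.843 or χ² > 106.648
Decision: fail to reject H₀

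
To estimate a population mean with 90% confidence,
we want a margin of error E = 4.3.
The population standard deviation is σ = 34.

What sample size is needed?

z_0.05 = 1.645
n = (z×σ/E)² = (1.645×34/4.3)²
n = 169.1814
Round up: n = 170

Answer: n = 170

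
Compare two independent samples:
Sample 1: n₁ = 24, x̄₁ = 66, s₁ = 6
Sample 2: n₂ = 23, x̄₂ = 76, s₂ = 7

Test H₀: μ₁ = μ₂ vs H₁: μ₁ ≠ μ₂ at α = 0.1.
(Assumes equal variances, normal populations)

Answer: t = -5.2659, reject H₀

Derivation:
Pooled variance: s²_p = [23×6² + 22×7²]/(45) = 42.3556
s_p = 6.5081
SE = s_p×√(1/n₁ + 1/n₂) = 6.5081×√(1/24 + 1/23) = 1.8990
t = (x̄₁ - x̄₂)/SE = (66 - 76)/1.8990 = -5.2659
df = 45, t-critical = ±1.679
Decision: reject H₀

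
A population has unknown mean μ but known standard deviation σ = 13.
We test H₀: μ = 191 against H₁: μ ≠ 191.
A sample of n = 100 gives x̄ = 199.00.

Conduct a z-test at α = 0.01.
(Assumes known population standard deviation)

Standard error: SE = σ/√n = 13/√100 = 1.3000
z-statistic: z = (x̄ - μ₀)/SE = (199.00 - 191)/1.3000 = 6.1538
Critical value: ±2.576
p-value < 0.0001
Decision: reject H₀

Answer: z = 6.1538, reject H₀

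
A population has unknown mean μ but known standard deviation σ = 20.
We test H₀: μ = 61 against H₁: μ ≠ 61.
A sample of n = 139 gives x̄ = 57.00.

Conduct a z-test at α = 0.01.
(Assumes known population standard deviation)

Answer: z = -2.3579, fail to reject H₀

Derivation:
Standard error: SE = σ/√n = 20/√139 = 1.6964
z-statistic: z = (x̄ - μ₀)/SE = (57.00 - 61)/1.6964 = -2.3579
Critical value: ±2.576
p-value = 0.0184
Decision: fail to reject H₀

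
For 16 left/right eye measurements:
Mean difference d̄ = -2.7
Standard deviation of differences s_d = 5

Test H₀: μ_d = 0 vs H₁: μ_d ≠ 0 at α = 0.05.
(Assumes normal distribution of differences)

df = n - 1 = 15
SE = s_d/√n = 5/√16 = 1.2500
t = d̄/SE = -2.7/1.2500 = -2.1600
Critical value: t_{0.025,15} = ±2.131
p-value ≈ 0.0474
Decision: reject H₀

Answer: t = -2.1600, reject H₀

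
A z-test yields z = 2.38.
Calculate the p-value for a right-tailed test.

For z = 2.38:
p = P(Z > 2.38) = 1 - Φ(2.38) = 0.0087

Answer: p-value ≈ 0.0087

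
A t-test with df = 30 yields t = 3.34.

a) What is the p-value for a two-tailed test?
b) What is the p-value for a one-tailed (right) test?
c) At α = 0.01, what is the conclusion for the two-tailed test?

Answer: a) 0.0023, b) 0.0011, c) reject H₀

Derivation:
Using t-distribution with df = 30:
a) Two-tailed: p = 2×P(T > 3.34) = 0.0023
b) One-tailed: p = P(T > 3.34) = 0.0011
c) 0.0023 < 0.01, reject H₀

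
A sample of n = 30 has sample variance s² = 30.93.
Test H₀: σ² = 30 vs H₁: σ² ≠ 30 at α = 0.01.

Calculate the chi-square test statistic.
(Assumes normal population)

Answer: χ² = 29.8990, fail to reject H₀

Derivation:
df = n - 1 = 29
χ² = (n-1)s²/σ₀² = 29×30.93/30 = 29.8990
Critical values: χ²_{0.995,29} = 13.121, χ²_{0.005,29} = 52.336
Rejection region: χ² < 13.121 or χ² > 52.336
Decision: fail to reject H₀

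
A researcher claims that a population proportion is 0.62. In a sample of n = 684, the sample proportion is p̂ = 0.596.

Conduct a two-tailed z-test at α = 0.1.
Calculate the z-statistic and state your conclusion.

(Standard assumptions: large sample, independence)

Answer: z = -1.2932, fail to reject H₀

Derivation:
H₀: p = 0.62, H₁: p ≠ 0.62
Standard error: SE = √(p₀(1-p₀)/n) = √(0.62×0.38/684) = 0.018559
z-statistic: z = (p̂ - p₀)/SE = (0.596 - 0.62)/0.018559 = -1.2932
Critical value: z_0.05 = ±1.645
p-value = 0.1959
Decision: fail to reject H₀ at α = 0.1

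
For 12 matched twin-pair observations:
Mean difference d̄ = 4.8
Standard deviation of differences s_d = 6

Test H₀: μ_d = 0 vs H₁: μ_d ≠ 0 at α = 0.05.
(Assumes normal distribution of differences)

Answer: t = 2.7712, reject H₀

Derivation:
df = n - 1 = 11
SE = s_d/√n = 6/√12 = 1.7321
t = d̄/SE = 4.8/1.7321 = 2.7712
Critical value: t_{0.025,11} = ±2.201
p-value ≈ 0.0182
Decision: reject H₀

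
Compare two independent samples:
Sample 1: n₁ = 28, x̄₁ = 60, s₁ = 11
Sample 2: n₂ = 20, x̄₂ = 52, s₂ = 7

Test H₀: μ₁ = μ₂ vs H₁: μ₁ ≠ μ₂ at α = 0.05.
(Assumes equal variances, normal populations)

Answer: t = 2.8603, reject H₀

Derivation:
Pooled variance: s²_p = [27×11² + 19×7²]/(46) = 91.2609
s_p = 9.5531
SE = s_p×√(1/n₁ + 1/n₂) = 9.5531×√(1/28 + 1/20) = 2.7969
t = (x̄₁ - x̄₂)/SE = (60 - 52)/2.7969 = 2.8603
df = 46, t-critical = ±2.013
Decision: reject H₀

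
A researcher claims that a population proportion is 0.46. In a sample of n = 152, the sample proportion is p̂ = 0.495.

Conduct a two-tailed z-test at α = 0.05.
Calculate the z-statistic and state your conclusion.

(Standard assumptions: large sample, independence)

H₀: p = 0.46, H₁: p ≠ 0.46
Standard error: SE = √(p₀(1-p₀)/n) = √(0.46×0.54/152) = 0.040425
z-statistic: z = (p̂ - p₀)/SE = (0.495 - 0.46)/0.040425 = 0.8658
Critical value: z_0.025 = ±1.960
p-value = 0.3866
Decision: fail to reject H₀ at α = 0.05

Answer: z = 0.8658, fail to reject H₀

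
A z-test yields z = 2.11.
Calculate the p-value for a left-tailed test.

Answer: p-value ≈ 0.9826

Derivation:
For z = 2.11:
p = P(Z < 2.11) = Φ(2.11) = 0.9826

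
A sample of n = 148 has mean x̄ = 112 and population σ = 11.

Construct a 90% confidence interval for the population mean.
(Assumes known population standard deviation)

Confidence level: 90%, α = 0.1
z_0.05 = 1.645
SE = σ/√n = 11/√148 = 0.9042
Margin of error = 1.645 × 0.9042 = 1.4874
CI: x̄ ± margin = 112 ± 1.4874
CI: (110.5126, 113.4874)

Answer: (110.5126, 113.4874)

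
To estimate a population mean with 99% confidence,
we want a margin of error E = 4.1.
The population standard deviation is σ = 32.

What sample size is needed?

z_0.005 = 2.576
n = (z×σ/E)² = (2.576×32/4.1)²
n = 404.2257
Round up: n = 405

Answer: n = 405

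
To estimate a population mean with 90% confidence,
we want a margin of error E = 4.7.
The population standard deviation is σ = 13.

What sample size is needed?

z_0.05 = 1.645
n = (z×σ/E)² = (1.645×13/4.7)²
n = 20.7025
Round up: n = 21

Answer: n = 21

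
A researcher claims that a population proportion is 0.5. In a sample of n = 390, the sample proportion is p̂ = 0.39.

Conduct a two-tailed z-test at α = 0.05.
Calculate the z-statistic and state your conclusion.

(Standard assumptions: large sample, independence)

Answer: z = -4.3447, reject H₀

Derivation:
H₀: p = 0.5, H₁: p ≠ 0.5
Standard error: SE = √(p₀(1-p₀)/n) = √(0.5×0.5/390) = 0.025318
z-statistic: z = (p̂ - p₀)/SE = (0.39 - 0.5)/0.025318 = -4.3447
Critical value: z_0.025 = ±1.960
p-value < 0.0001
Decision: reject H₀ at α = 0.05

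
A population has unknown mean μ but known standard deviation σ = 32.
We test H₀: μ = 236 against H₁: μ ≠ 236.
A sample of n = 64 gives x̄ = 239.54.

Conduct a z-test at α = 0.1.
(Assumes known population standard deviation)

Standard error: SE = σ/√n = 32/√64 = 4.0000
z-statistic: z = (x̄ - μ₀)/SE = (239.54 - 236)/4.0000 = 0.8850
Critical value: ±1.645
p-value = 0.3762
Decision: fail to reject H₀

Answer: z = 0.8850, fail to reject H₀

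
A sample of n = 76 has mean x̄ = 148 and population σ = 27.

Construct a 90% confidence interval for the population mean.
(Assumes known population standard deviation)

Confidence level: 90%, α = 0.1
z_0.05 = 1.645
SE = σ/√n = 27/√76 = 3.0971
Margin of error = 1.645 × 3.0971 = 5.0947
CI: x̄ ± margin = 148 ± 5.0947
CI: (142.9053, 153.0947)

Answer: (142.9053, 153.0947)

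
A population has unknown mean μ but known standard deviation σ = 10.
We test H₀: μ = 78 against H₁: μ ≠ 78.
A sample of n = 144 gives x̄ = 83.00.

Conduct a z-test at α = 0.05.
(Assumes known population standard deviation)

Answer: z = 6.0002, reject H₀

Derivation:
Standard error: SE = σ/√n = 10/√144 = 0.8333
z-statistic: z = (x̄ - μ₀)/SE = (83.00 - 78)/0.8333 = 6.0002
Critical value: ±1.960
p-value < 0.0001
Decision: reject H₀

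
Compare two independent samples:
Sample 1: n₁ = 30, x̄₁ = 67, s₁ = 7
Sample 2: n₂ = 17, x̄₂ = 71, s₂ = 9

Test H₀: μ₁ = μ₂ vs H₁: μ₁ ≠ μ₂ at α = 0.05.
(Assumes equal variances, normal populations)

Answer: t = -1.6957, fail to reject H₀

Derivation:
Pooled variance: s²_p = [29×7² + 16×9²]/(45) = 60.3778
s_p = 7.7703
SE = s_p×√(1/n₁ + 1/n₂) = 7.7703×√(1/30 + 1/17) = 2.3589
t = (x̄₁ - x̄₂)/SE = (67 - 71)/2.3589 = -1.6957
df = 45, t-critical = ±2.014
Decision: fail to reject H₀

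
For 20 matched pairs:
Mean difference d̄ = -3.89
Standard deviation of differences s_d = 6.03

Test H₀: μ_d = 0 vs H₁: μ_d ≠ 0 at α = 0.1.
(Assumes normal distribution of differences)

df = n - 1 = 19
SE = s_d/√n = 6.03/√20 = 1.3483
t = d̄/SE = -3.89/1.3483 = -2.8851
Critical value: t_{0.05,19} = ±1.729
p-value ≈ 0.0095
Decision: reject H₀

Answer: t = -2.8851, reject H₀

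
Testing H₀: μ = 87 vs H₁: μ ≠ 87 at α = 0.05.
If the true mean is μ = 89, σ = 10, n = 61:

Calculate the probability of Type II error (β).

SE = σ/√n = 10/√61 = 1.2804
Critical values: μ₀ ± z_0.025×SE = 87 ± 1.960×1.2804
Acceptance region: (84.4904, 89.5096)
Under H₁ (μ = 89): z_high = (89.5096 - 89)/1.2804 = 0.3980, z_low = (84.4904 - 89)/1.2804 = -3.5220
β = P(not reject | H₁) = Φ(0.3980) - Φ(-3.5220) ≈ 0.6545

Answer: β ≈ 0.6545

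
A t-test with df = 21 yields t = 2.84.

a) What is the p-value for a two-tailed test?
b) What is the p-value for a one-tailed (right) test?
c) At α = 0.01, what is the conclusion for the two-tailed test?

Answer: a) 0.0098, b) 0.0049, c) reject H₀

Derivation:
Using t-distribution with df = 21:
a) Two-tailed: p = 2×P(T > 2.84) = 0.0098
b) One-tailed: p = P(T > 2.84) = 0.0049
c) 0.0098 < 0.01, reject H₀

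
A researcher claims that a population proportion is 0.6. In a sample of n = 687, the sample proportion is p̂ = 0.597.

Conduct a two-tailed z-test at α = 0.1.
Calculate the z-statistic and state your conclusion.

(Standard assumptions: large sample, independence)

Answer: z = -0.1605, fail to reject H₀

Derivation:
H₀: p = 0.6, H₁: p ≠ 0.6
Standard error: SE = √(p₀(1-p₀)/n) = √(0.6×0.4/687) = 0.018691
z-statistic: z = (p̂ - p₀)/SE = (0.597 - 0.6)/0.018691 = -0.1605
Critical value: z_0.05 = ±1.645
p-value = 0.8725
Decision: fail to reject H₀ at α = 0.1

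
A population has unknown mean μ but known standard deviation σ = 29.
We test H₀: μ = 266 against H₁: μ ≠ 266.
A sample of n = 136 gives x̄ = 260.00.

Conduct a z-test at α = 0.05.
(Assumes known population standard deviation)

Standard error: SE = σ/√n = 29/√136 = 2.4867
z-statistic: z = (x̄ - μ₀)/SE = (260.00 - 266)/2.4867 = -2.4128
Critical value: ±1.960
p-value = 0.0158
Decision: reject H₀

Answer: z = -2.4128, reject H₀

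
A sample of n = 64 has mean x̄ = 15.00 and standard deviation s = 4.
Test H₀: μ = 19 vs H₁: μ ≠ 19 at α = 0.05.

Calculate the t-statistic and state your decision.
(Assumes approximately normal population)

Answer: t = -8.0000, reject H₀

Derivation:
df = n - 1 = 63
SE = s/√n = 4/√64 = 0.5000
t = (x̄ - μ₀)/SE = (15.00 - 19)/0.5000 = -8.0000
Critical value: t_{0.025,63} = ±1.998
p-value < 0.0001
Decision: reject H₀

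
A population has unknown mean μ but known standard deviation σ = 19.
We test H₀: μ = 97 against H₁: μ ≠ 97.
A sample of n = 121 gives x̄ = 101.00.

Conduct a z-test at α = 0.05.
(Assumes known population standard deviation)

Standard error: SE = σ/√n = 19/√121 = 1.7273
z-statistic: z = (x̄ - μ₀)/SE = (101.00 - 97)/1.7273 = 2.3158
Critical value: ±1.960
p-value = 0.0206
Decision: reject H₀

Answer: z = 2.3158, reject H₀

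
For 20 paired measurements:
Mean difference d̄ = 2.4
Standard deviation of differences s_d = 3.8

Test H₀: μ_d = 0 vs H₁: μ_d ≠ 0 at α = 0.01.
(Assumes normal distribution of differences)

Answer: t = 2.8245, fail to reject H₀

Derivation:
df = n - 1 = 19
SE = s_d/√n = 3.8/√20 = 0.8497
t = d̄/SE = 2.4/0.8497 = 2.8245
Critical value: t_{0.005,19} = ±2.861
p-value ≈ 0.0108
Decision: fail to reject H₀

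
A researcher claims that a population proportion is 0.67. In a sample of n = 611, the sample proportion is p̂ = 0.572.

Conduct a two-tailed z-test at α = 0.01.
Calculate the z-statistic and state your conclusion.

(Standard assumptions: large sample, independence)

H₀: p = 0.67, H₁: p ≠ 0.67
Standard error: SE = √(p₀(1-p₀)/n) = √(0.67×0.33/611) = 0.019023
z-statistic: z = (p̂ - p₀)/SE = (0.572 - 0.67)/0.019023 = -5.1517
Critical value: z_0.005 = ±2.576
p-value < 0.0001
Decision: reject H₀ at α = 0.01

Answer: z = -5.1517, reject H₀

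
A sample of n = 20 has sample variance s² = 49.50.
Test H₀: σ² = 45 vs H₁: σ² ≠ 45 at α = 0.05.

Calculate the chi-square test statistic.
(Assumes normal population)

df = n - 1 = 19
χ² = (n-1)s²/σ₀² = 19×49.50/45 = 20.9000
Critical values: χ²_{0.975,19} = 8.907, χ²_{0.025,19} = 32.852
Rejection region: χ² < 8.907 or χ² > 32.852
Decision: fail to reject H₀

Answer: χ² = 20.9000, fail to reject H₀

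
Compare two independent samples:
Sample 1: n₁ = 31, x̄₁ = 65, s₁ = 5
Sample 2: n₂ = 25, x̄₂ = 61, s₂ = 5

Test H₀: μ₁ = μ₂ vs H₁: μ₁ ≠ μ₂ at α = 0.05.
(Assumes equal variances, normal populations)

Answer: t = 2.9762, reject H₀

Derivation:
Pooled variance: s²_p = [30×5² + 24×5²]/(54) = 25.0000
s_p = 5.0000
SE = s_p×√(1/n₁ + 1/n₂) = 5.0000×√(1/31 + 1/25) = 1.3440
t = (x̄₁ - x̄₂)/SE = (65 - 61)/1.3440 = 2.9762
df = 54, t-critical = ±2.005
Decision: reject H₀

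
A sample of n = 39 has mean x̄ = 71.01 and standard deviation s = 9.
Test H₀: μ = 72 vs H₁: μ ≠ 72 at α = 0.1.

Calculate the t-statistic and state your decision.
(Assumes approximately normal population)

Answer: t = -0.6869, fail to reject H₀

Derivation:
df = n - 1 = 38
SE = s/√n = 9/√39 = 1.4412
t = (x̄ - μ₀)/SE = (71.01 - 72)/1.4412 = -0.6869
Critical value: t_{0.05,38} = ±1.686
p-value ≈ 0.4963
Decision: fail to reject H₀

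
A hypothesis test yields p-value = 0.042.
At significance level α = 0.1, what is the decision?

Compare p-value to α:
0.042 < 0.1
Decision: reject H₀

Answer: reject H₀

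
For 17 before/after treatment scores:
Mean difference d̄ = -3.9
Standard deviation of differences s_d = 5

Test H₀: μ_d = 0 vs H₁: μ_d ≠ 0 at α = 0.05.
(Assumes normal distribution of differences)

df = n - 1 = 16
SE = s_d/√n = 5/√17 = 1.2127
t = d̄/SE = -3.9/1.2127 = -3.2160
Critical value: t_{0.025,16} = ±2.120
p-value ≈ 0.0054
Decision: reject H₀

Answer: t = -3.2160, reject H₀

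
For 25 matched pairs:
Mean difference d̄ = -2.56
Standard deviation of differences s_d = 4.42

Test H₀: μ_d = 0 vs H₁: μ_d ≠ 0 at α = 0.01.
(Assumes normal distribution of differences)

Answer: t = -2.8959, reject H₀

Derivation:
df = n - 1 = 24
SE = s_d/√n = 4.42/√25 = 0.8840
t = d̄/SE = -2.56/0.8840 = -2.8959
Critical value: t_{0.005,24} = ±2.797
p-value ≈ 0.0079
Decision: reject H₀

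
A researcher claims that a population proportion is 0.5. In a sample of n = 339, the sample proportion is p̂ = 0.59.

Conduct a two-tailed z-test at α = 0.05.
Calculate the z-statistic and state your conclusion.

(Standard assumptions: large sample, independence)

Answer: z = 3.3142, reject H₀

Derivation:
H₀: p = 0.5, H₁: p ≠ 0.5
Standard error: SE = √(p₀(1-p₀)/n) = √(0.5×0.5/339) = 0.027156
z-statistic: z = (p̂ - p₀)/SE = (0.59 - 0.5)/0.027156 = 3.3142
Critical value: z_0.025 = ±1.960
p-value = 0.0009
Decision: reject H₀ at α = 0.05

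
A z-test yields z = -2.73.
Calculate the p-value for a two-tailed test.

Answer: p-value ≈ 0.0063

Derivation:
For z = -2.73:
p = 2×P(Z > |-2.73|) = 2×(1 - Φ(2.73)) = 0.0063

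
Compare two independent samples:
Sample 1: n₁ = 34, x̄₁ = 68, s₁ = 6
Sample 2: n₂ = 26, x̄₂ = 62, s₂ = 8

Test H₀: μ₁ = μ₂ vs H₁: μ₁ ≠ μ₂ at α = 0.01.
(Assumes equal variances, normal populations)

Pooled variance: s²_p = [33×6² + 25×8²]/(58) = 48.0690
s_p = 6.9332
SE = s_p×√(1/n₁ + 1/n₂) = 6.9332×√(1/34 + 1/26) = 1.8063
t = (x̄₁ - x̄₂)/SE = (68 - 62)/1.8063 = 3.3217
df = 58, t-critical = ±2.663
Decision: reject H₀

Answer: t = 3.3217, reject H₀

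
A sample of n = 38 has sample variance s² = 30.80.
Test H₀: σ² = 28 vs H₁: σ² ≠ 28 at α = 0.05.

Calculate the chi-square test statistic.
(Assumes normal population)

df = n - 1 = 37
χ² = (n-1)s²/σ₀² = 37×30.80/28 = 40.7000
Critical values: χ²_{0.975,37} = 22.106, χ²_{0.025,37} = 55.668
Rejection region: χ² < 22.106 or χ² > 55.668
Decision: fail to reject H₀

Answer: χ² = 40.7000, fail to reject H₀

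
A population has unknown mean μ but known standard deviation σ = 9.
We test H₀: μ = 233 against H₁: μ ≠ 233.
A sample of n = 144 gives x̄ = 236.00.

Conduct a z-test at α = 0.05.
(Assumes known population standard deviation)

Answer: z = 4.0000, reject H₀

Derivation:
Standard error: SE = σ/√n = 9/√144 = 0.7500
z-statistic: z = (x̄ - μ₀)/SE = (236.00 - 233)/0.7500 = 4.0000
Critical value: ±1.960
p-value = 0.0001
Decision: reject H₀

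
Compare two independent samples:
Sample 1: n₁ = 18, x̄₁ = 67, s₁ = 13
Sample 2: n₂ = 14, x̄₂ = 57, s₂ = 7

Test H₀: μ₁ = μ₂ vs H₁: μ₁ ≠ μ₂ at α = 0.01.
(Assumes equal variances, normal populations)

Pooled variance: s²_p = [17×13² + 13×7²]/(30) = 117.0000
s_p = 10.8167
SE = s_p×√(1/n₁ + 1/n₂) = 10.8167×√(1/18 + 1/14) = 3.8545
t = (x̄₁ - x̄₂)/SE = (67 - 57)/3.8545 = 2.5944
df = 30, t-critical = ±2.750
Decision: fail to reject H₀

Answer: t = 2.5944, fail to reject H₀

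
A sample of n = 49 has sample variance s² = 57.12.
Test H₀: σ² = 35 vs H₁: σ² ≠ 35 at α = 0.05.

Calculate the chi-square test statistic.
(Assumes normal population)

Answer: χ² = 78.3360, reject H₀

Derivation:
df = n - 1 = 48
χ² = (n-1)s²/σ₀² = 48×57.12/35 = 78.3360
Critical values: χ²_{0.975,48} = 30.755, χ²_{0.025,48} = 69.023
Rejection region: χ² < 30.755 or χ² > 69.023
Decision: reject H₀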